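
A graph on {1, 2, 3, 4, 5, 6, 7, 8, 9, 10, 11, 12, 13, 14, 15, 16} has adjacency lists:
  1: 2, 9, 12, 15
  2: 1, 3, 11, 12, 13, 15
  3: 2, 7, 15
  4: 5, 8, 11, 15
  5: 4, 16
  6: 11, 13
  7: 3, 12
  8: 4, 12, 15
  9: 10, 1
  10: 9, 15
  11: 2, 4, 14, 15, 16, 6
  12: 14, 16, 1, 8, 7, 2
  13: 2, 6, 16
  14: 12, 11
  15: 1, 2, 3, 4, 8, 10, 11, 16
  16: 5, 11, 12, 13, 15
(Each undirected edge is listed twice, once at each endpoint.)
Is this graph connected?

A breadth-first search from 1 visits 1, 2, 9, 15, 12, 11, 3, 13, 10, 8, 16, 4, 14, 7, 6, 5 — all 16 vertices — so the graph is connected.

Yes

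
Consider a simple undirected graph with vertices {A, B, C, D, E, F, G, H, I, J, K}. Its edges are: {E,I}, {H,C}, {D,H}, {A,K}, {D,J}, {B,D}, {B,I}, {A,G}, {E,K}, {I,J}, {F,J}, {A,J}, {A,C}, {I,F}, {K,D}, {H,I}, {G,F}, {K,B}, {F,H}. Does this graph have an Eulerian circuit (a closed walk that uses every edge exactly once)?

Degrees: A:4, B:3, C:2, D:4, E:2, F:4, G:2, H:4, I:5, J:4, K:4
B, I have odd degree; an Eulerian circuit needs every degree to be even, so none exists.

No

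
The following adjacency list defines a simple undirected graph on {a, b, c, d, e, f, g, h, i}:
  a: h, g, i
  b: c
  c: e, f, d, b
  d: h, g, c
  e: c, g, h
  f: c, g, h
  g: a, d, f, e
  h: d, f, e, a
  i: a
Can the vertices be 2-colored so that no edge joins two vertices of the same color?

Yes

Color {c, g, h, i} black and {a, b, d, e, f} white. No edge joins two same-colored vertices, so the graph is bipartite.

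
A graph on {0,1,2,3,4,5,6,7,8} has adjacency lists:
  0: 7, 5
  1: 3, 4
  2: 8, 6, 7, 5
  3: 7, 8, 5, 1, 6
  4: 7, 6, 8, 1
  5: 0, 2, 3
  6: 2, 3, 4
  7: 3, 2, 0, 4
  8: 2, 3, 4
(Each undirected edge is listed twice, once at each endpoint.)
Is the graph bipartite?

Yes

Color {1, 5, 6, 7, 8} black and {0, 2, 3, 4} white. No edge joins two same-colored vertices, so the graph is bipartite.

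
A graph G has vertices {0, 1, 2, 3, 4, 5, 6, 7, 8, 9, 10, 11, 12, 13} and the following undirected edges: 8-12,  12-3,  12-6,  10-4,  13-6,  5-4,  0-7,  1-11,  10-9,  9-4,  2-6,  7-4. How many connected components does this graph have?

Component: {1, 11}
Component: {0, 4, 5, 7, 9, 10}
Component: {2, 3, 6, 8, 12, 13}

3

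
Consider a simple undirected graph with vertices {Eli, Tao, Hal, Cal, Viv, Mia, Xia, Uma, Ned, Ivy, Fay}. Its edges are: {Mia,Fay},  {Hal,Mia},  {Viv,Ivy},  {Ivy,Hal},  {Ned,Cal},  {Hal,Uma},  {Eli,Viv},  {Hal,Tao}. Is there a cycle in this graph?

|V| = 11, |E| = 8, number of components = 3.
A forest on 11 vertices with 3 components has exactly 8 edges, which matches — so no cycle.

No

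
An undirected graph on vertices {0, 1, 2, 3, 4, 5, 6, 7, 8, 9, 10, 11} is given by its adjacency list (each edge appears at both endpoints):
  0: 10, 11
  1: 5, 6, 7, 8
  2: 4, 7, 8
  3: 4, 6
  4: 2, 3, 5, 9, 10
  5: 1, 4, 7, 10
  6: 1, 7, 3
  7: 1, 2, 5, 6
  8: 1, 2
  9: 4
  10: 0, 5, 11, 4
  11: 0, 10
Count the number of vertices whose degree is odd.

Degrees: 0:2, 1:4, 2:3, 3:2, 4:5, 5:4, 6:3, 7:4, 8:2, 9:1, 10:4, 11:2
Odd-degree vertices: 2, 4, 6, 9.

4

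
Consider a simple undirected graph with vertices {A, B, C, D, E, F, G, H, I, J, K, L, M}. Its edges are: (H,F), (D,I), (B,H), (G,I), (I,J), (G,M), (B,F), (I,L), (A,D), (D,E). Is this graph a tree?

The graph has 13 vertices and 10 edges.
It splits into 4 components, so it cannot be a tree.

No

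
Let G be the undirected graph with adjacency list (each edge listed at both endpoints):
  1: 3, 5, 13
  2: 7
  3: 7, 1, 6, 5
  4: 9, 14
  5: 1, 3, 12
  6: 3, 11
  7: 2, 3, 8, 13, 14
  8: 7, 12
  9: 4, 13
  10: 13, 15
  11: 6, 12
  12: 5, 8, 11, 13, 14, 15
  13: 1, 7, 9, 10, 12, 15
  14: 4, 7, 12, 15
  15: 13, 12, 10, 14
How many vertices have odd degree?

4

Degrees: 1:3, 2:1, 3:4, 4:2, 5:3, 6:2, 7:5, 8:2, 9:2, 10:2, 11:2, 12:6, 13:6, 14:4, 15:4
Odd-degree vertices: 1, 2, 5, 7.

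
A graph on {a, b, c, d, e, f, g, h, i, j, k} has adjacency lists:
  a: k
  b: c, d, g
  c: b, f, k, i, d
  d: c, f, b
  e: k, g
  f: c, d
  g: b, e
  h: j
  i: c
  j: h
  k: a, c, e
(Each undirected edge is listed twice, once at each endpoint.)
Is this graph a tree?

The graph has 11 vertices and 12 edges.
It is not connected, so it is not a tree.

No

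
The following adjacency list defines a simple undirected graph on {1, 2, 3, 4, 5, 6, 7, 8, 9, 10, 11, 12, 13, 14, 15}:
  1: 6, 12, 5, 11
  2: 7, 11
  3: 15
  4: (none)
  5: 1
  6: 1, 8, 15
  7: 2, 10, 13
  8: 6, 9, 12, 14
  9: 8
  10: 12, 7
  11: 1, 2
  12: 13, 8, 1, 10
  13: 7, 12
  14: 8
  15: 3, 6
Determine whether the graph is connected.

No

Component: {4}
Component: {1, 2, 3, 5, 6, 7, 8, 9, 10, 11, 12, 13, 14, 15}
No edge joins these 2 groups, so the graph is disconnected.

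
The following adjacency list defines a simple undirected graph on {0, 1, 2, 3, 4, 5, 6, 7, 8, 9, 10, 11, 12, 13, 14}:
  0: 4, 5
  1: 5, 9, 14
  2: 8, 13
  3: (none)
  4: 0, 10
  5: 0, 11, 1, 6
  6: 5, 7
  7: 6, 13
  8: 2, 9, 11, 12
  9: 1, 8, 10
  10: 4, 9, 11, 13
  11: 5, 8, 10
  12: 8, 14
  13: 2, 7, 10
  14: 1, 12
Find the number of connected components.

2

Component: {3}
Component: {0, 1, 2, 4, 5, 6, 7, 8, 9, 10, 11, 12, 13, 14}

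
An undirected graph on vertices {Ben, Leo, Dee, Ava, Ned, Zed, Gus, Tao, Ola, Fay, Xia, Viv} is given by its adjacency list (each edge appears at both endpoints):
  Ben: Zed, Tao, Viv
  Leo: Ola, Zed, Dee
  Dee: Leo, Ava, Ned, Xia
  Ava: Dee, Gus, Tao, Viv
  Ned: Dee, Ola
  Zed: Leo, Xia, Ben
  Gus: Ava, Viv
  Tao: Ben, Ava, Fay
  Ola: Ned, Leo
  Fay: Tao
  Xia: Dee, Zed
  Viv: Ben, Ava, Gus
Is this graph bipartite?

No

The cycle Gus-Ava-Viv-Gus has length 3, which is odd, so the graph is not bipartite.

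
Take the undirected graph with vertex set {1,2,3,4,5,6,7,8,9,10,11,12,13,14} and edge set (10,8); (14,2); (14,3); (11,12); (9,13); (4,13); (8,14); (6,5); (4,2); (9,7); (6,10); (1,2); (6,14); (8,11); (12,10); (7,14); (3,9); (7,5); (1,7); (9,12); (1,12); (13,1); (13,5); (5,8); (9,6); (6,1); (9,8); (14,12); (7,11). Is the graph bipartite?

Yes

A valid 2-coloring puts {2, 3, 6, 7, 8, 12, 13} on one side and {1, 4, 5, 9, 10, 11, 14} on the other; every edge crosses between the two sides.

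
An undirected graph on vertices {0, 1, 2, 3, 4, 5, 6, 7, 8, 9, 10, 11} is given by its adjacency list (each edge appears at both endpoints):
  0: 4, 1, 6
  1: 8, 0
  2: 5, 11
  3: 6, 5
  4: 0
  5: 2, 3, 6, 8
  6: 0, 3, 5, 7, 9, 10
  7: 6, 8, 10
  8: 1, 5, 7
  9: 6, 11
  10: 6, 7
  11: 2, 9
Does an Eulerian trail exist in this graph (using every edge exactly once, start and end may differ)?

Degrees: 0:3, 1:2, 2:2, 3:2, 4:1, 5:4, 6:6, 7:3, 8:3, 9:2, 10:2, 11:2
Odd-degree vertices: 0, 4, 7, 8 (4 total).
An Eulerian trail requires 0 or 2 odd-degree vertices; here there are 4.

No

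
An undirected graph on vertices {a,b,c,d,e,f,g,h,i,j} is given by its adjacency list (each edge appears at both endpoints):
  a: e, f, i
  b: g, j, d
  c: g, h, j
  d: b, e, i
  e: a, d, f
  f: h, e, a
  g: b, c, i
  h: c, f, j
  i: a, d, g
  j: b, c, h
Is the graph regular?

Yes

Degrees: a:3, b:3, c:3, d:3, e:3, f:3, g:3, h:3, i:3, j:3
Every vertex has degree 3, so the graph is 3-regular.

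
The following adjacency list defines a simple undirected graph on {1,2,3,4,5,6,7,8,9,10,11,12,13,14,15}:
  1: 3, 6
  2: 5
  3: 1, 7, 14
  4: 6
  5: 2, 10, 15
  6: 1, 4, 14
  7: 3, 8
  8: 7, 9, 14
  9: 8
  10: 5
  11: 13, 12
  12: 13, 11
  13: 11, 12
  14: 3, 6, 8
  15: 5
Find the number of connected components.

Component: {11, 12, 13}
Component: {2, 5, 10, 15}
Component: {1, 3, 4, 6, 7, 8, 9, 14}

3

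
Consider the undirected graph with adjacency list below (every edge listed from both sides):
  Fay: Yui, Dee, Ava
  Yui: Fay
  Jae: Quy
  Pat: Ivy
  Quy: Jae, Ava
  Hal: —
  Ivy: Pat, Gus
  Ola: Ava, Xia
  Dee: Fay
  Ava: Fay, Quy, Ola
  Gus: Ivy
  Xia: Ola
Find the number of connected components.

3

Component: {Hal}
Component: {Pat, Ivy, Gus}
Component: {Fay, Yui, Jae, Quy, Ola, Dee, Ava, Xia}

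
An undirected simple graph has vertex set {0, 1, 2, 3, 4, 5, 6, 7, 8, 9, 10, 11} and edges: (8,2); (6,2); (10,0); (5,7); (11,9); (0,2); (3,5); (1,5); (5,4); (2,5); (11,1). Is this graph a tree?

The graph has 12 vertices and 11 edges.
It is connected with exactly 11 edges, hence acyclic — it is a tree.

Yes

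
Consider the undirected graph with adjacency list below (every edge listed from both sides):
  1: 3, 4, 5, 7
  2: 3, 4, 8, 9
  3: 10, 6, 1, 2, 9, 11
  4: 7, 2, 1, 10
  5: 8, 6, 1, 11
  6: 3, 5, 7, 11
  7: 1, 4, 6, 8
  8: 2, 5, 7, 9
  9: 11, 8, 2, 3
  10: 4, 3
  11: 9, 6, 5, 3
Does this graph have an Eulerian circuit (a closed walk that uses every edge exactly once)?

Yes

Degrees: 1:4, 2:4, 3:6, 4:4, 5:4, 6:4, 7:4, 8:4, 9:4, 10:2, 11:4
All degrees are even and the non-isolated vertices are connected — an Eulerian circuit exists.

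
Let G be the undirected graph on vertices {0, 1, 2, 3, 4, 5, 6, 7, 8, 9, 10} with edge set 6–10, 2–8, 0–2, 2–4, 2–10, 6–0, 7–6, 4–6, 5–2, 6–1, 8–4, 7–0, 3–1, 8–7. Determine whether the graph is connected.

No

Component: {9}
Component: {0, 1, 2, 3, 4, 5, 6, 7, 8, 10}
There are 2 separate components, so the graph is not connected.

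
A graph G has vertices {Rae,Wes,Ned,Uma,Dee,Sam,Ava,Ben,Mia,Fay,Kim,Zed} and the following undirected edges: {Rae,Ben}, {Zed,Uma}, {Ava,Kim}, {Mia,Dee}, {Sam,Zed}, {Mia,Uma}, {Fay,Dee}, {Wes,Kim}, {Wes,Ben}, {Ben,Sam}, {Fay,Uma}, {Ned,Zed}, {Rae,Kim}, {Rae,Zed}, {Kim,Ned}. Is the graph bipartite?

A valid 2-coloring puts {Ben, Mia, Fay, Kim, Zed} on one side and {Rae, Wes, Ned, Uma, Dee, Sam, Ava} on the other; every edge crosses between the two sides.

Yes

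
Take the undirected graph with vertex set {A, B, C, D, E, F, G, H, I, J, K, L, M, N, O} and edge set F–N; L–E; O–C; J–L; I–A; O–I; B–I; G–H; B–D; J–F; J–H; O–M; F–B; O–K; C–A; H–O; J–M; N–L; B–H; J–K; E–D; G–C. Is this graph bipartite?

Yes

A valid 2-coloring puts {C, D, F, H, I, K, L, M} on one side and {A, B, E, G, J, N, O} on the other; every edge crosses between the two sides.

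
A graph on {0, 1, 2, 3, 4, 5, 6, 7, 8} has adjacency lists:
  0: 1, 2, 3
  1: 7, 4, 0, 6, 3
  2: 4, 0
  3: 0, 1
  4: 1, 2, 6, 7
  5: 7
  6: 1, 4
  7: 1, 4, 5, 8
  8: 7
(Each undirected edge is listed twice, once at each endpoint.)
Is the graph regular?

No

Degrees: 0:3, 1:5, 2:2, 3:2, 4:4, 5:1, 6:2, 7:4, 8:1
Vertex 5 has degree 1 while 1 has degree 5, so the graph is not regular.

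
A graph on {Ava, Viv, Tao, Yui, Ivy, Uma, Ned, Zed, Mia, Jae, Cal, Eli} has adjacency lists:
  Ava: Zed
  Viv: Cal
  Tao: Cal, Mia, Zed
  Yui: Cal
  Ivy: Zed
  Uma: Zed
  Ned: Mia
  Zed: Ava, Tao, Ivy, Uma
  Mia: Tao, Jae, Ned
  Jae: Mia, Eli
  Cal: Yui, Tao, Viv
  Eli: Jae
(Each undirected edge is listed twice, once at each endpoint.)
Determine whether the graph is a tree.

The graph has 12 vertices and 11 edges.
It is connected with exactly 11 edges, hence acyclic — it is a tree.

Yes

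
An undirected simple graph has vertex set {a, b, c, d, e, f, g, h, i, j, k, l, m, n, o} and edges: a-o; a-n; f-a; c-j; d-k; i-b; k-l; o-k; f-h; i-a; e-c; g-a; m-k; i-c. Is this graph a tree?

Yes

|V| = 15, |E| = 14.
Connected and |E| = |V| - 1, which characterizes a tree.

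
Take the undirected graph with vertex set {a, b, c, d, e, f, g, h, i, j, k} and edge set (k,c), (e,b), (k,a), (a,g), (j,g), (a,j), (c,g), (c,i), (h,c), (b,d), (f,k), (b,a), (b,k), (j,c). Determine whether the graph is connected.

Starting from a and exploring outward reaches every vertex (a, k, j, b, g, c, f, d, e, i, h); the graph is connected.

Yes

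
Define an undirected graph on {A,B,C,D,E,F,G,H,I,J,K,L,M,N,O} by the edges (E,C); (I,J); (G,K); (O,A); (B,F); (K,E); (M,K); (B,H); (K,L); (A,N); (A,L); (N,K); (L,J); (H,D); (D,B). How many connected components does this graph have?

2

Component: {B, D, F, H}
Component: {A, C, E, G, I, J, K, L, M, N, O}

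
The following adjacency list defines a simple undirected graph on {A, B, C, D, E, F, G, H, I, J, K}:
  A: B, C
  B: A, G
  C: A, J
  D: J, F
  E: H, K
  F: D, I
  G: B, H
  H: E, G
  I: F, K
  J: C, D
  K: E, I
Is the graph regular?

Yes

Degrees: A:2, B:2, C:2, D:2, E:2, F:2, G:2, H:2, I:2, J:2, K:2
All degrees equal 2; the graph is regular.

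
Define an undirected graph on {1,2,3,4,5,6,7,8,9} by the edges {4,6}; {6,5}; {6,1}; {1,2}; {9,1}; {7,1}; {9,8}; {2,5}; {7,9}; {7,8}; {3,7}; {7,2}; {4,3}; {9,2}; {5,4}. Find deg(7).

Neighbors of 7: 1, 2, 3, 8, 9.

5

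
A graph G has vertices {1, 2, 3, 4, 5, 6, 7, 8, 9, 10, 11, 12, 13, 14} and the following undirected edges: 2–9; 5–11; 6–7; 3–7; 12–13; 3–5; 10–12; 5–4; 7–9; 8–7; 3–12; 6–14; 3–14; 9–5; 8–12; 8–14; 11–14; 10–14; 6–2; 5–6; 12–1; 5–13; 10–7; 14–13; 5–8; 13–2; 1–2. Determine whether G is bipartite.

Partition the vertices as {2, 5, 7, 12, 14} vs {1, 3, 4, 6, 8, 9, 10, 11, 13}. Each listed edge has one endpoint in each part, so the graph is bipartite.

Yes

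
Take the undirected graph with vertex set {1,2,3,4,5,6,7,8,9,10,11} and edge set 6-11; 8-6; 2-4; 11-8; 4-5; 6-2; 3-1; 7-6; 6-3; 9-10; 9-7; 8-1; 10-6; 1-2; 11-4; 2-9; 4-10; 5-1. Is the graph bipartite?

The cycle 6-8-11-6 has length 3, which is odd, so the graph is not bipartite.

No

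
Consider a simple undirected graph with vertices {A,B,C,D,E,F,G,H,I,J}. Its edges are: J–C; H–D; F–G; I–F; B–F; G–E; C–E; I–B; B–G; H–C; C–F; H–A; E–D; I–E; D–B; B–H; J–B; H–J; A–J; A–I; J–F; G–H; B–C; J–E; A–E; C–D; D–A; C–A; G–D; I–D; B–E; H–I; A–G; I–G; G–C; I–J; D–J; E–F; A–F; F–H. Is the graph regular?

Degrees: A:8, B:8, C:8, D:8, E:8, F:8, G:8, H:8, I:8, J:8
All degrees equal 8; the graph is regular.

Yes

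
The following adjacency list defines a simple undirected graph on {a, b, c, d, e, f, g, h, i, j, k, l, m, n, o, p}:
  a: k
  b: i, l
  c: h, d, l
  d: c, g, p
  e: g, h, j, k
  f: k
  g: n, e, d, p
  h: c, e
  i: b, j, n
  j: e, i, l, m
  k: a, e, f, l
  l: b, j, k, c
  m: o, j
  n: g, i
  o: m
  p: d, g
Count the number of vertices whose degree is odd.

6

Degrees: a:1, b:2, c:3, d:3, e:4, f:1, g:4, h:2, i:3, j:4, k:4, l:4, m:2, n:2, o:1, p:2
Odd-degree vertices: a, c, d, f, i, o.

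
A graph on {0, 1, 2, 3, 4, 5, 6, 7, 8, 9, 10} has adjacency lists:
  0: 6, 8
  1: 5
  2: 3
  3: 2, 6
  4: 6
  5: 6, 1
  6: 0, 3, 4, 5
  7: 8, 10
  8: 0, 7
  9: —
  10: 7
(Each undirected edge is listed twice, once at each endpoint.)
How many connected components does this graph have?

Component: {9}
Component: {0, 1, 2, 3, 4, 5, 6, 7, 8, 10}

2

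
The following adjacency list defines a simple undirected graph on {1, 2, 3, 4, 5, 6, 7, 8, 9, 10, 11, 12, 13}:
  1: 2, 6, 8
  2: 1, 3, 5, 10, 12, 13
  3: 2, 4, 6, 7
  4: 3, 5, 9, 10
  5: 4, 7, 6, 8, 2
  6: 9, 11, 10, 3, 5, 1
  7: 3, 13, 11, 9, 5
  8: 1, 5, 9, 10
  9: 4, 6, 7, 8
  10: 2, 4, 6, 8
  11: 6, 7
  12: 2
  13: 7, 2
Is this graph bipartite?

Yes

Color {2, 4, 6, 7, 8} black and {1, 3, 5, 9, 10, 11, 12, 13} white. No edge joins two same-colored vertices, so the graph is bipartite.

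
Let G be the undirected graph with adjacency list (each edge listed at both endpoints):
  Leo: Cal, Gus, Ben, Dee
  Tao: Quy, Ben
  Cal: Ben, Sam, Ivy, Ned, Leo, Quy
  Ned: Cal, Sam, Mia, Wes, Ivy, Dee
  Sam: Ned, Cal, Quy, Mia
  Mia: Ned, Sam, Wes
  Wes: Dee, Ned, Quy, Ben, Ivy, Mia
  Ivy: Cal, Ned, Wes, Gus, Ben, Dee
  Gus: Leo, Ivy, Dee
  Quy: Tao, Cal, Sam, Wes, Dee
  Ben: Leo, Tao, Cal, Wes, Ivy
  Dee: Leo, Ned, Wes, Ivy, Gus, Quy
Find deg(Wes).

6

Neighbors of Wes: Ned, Mia, Ivy, Quy, Ben, Dee.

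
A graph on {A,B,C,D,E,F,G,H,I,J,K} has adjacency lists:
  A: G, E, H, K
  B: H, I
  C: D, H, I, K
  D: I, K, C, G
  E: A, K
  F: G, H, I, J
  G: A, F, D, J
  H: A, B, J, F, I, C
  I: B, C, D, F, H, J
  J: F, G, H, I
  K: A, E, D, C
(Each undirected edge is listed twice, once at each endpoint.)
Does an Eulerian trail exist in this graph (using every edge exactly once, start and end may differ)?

Degrees: A:4, B:2, C:4, D:4, E:2, F:4, G:4, H:6, I:6, J:4, K:4
Odd-degree vertices: none (0 total).
The non-isolated vertices are connected and exactly 0 have odd degree, so an Eulerian trail exists.

Yes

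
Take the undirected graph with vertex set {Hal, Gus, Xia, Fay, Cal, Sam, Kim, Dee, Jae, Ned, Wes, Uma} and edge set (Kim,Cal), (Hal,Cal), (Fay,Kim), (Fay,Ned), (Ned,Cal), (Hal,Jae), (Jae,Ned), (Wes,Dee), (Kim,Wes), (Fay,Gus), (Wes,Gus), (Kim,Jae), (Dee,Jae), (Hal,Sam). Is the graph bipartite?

Yes

Partition the vertices as {Xia, Fay, Cal, Sam, Jae, Wes, Uma} vs {Hal, Gus, Kim, Dee, Ned}. Each listed edge has one endpoint in each part, so the graph is bipartite.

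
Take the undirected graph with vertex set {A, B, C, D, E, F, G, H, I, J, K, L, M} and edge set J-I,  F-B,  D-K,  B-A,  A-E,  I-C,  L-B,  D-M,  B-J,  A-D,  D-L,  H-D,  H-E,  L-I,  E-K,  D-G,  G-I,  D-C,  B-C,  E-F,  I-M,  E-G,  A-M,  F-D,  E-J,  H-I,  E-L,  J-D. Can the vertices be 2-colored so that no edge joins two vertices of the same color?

The cycle D-A-M-D has length 3, which is odd, so the graph is not bipartite.

No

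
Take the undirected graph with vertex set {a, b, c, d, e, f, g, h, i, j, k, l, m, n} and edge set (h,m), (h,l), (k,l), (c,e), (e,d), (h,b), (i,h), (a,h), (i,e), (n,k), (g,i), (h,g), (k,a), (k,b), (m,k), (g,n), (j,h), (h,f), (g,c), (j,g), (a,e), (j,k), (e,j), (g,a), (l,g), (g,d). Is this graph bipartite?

No

l-h-g-l is an odd cycle (length 3), and a bipartite graph can contain only even cycles.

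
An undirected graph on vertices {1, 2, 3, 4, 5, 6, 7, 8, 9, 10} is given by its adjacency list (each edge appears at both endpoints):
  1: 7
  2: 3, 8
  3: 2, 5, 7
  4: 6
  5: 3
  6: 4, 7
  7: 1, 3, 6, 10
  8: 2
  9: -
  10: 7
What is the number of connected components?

Component: {9}
Component: {1, 2, 3, 4, 5, 6, 7, 8, 10}

2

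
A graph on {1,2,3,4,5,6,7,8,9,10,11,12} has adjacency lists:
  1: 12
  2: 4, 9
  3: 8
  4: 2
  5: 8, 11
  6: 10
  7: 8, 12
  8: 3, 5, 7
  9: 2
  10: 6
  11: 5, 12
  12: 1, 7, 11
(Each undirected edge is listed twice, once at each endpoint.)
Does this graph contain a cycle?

The graph has 12 vertices, 10 edges, and 3 connected components.
Since 10 > 12 - 3, a cycle must exist; for instance 12-7-8-5-11-12.

Yes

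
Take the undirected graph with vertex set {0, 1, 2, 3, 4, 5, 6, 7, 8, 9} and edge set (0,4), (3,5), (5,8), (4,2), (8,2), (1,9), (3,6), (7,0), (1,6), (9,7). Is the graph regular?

Degrees: 0:2, 1:2, 2:2, 3:2, 4:2, 5:2, 6:2, 7:2, 8:2, 9:2
Every vertex has degree 2, so the graph is 2-regular.

Yes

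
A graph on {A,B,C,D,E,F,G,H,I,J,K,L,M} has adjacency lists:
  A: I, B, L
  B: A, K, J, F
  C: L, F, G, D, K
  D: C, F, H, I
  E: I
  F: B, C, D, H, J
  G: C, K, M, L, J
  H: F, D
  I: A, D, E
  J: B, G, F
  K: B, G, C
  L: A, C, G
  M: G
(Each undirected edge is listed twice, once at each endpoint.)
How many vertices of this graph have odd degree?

Degrees: A:3, B:4, C:5, D:4, E:1, F:5, G:5, H:2, I:3, J:3, K:3, L:3, M:1
Odd-degree vertices: A, C, E, F, G, I, J, K, L, M.

10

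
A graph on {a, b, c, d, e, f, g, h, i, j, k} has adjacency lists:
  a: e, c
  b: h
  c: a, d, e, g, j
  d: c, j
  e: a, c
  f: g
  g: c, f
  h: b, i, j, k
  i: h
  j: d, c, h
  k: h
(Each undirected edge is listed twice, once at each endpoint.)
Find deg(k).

Neighbors of k: h.

1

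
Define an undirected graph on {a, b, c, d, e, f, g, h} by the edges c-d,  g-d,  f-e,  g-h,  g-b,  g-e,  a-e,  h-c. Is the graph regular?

Degrees: a:1, b:1, c:2, d:2, e:3, f:1, g:4, h:2
Vertex a has degree 1 while g has degree 4, so the graph is not regular.

No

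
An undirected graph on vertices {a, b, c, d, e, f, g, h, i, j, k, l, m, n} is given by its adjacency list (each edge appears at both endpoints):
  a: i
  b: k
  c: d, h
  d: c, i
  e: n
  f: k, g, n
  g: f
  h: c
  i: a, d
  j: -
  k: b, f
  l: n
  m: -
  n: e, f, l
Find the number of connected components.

Component: {j}
Component: {m}
Component: {a, c, d, h, i}
Component: {b, e, f, g, k, l, n}

4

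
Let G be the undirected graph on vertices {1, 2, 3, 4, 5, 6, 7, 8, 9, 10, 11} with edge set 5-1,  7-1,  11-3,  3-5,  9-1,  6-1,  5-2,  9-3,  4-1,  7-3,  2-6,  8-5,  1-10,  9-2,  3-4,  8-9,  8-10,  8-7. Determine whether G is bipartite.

Yes

Color {4, 5, 6, 7, 9, 10, 11} black and {1, 2, 3, 8} white. No edge joins two same-colored vertices, so the graph is bipartite.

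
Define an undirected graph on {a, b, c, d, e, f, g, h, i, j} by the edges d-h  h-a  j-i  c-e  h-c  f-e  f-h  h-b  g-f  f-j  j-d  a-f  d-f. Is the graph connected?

Yes

Starting from a and exploring outward reaches every vertex (a, f, h, j, g, e, d, b, c, i); the graph is connected.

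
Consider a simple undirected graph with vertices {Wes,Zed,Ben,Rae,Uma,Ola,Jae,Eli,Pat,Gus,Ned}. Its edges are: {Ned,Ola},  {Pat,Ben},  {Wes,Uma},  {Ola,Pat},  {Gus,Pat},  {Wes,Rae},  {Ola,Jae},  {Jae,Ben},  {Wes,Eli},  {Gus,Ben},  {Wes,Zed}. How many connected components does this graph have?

2

Component: {Wes, Zed, Rae, Uma, Eli}
Component: {Ben, Ola, Jae, Pat, Gus, Ned}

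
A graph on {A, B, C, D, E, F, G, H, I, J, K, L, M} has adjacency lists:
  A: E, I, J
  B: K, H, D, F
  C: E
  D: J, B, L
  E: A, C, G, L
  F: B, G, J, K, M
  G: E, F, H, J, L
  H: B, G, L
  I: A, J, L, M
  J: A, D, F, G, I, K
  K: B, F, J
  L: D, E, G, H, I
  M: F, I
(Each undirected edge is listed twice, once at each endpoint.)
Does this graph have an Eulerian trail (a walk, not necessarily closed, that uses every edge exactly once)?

No

Degrees: A:3, B:4, C:1, D:3, E:4, F:5, G:5, H:3, I:4, J:6, K:3, L:5, M:2
Odd-degree vertices: A, C, D, F, G, H, K, L (8 total).
An Eulerian trail requires 0 or 2 odd-degree vertices; here there are 8.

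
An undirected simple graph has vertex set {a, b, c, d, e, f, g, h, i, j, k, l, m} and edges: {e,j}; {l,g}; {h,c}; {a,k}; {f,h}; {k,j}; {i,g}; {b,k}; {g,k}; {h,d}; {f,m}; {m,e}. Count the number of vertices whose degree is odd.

8

Degrees: a:1, b:1, c:1, d:1, e:2, f:2, g:3, h:3, i:1, j:2, k:4, l:1, m:2
Odd-degree vertices: a, b, c, d, g, h, i, l.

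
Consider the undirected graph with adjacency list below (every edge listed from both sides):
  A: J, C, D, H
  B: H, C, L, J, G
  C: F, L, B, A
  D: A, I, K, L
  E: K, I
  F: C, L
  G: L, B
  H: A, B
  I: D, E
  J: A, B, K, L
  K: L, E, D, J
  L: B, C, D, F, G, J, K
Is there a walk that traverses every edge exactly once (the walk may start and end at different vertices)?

Yes

Degrees: A:4, B:5, C:4, D:4, E:2, F:2, G:2, H:2, I:2, J:4, K:4, L:7
Odd-degree vertices: B, L (2 total).
The non-isolated vertices are connected and exactly 2 have odd degree, so an Eulerian trail exists (from B to L).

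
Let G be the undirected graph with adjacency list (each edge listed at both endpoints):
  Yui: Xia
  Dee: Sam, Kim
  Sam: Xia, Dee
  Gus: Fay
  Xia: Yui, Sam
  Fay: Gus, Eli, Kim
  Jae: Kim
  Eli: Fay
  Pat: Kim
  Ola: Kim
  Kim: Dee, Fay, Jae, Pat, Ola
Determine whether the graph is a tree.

Yes

The graph has 11 vertices and 10 edges.
It is connected with exactly 10 edges, hence acyclic — it is a tree.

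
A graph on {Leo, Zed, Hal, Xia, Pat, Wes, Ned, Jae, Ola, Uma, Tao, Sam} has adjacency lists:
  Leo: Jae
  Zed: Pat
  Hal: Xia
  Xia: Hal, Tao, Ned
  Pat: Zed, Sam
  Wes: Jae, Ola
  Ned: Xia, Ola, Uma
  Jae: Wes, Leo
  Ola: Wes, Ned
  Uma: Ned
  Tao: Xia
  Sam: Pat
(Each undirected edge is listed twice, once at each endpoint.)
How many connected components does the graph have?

Component: {Zed, Pat, Sam}
Component: {Leo, Hal, Xia, Wes, Ned, Jae, Ola, Uma, Tao}

2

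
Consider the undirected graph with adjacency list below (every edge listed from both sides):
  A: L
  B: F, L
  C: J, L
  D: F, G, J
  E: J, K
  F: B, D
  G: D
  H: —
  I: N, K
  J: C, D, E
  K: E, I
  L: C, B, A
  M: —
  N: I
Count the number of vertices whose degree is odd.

Degrees: A:1, B:2, C:2, D:3, E:2, F:2, G:1, H:0, I:2, J:3, K:2, L:3, M:0, N:1
Odd-degree vertices: A, D, G, J, L, N.

6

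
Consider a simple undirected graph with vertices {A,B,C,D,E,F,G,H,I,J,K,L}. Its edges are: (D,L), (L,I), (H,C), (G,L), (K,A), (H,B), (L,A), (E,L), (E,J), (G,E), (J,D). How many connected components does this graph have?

Component: {F}
Component: {B, C, H}
Component: {A, D, E, G, I, J, K, L}

3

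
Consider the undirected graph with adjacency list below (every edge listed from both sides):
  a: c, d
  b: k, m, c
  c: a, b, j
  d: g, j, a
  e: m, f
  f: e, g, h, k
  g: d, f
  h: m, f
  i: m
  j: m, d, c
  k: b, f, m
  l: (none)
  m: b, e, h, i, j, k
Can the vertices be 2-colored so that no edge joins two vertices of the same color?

No

k-b-m-k is an odd cycle (length 3), and a bipartite graph can contain only even cycles.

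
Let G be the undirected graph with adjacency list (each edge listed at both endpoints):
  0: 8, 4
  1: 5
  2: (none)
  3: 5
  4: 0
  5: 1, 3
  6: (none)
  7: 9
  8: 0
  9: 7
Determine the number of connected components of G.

5

Component: {2}
Component: {6}
Component: {7, 9}
Component: {0, 4, 8}
Component: {1, 3, 5}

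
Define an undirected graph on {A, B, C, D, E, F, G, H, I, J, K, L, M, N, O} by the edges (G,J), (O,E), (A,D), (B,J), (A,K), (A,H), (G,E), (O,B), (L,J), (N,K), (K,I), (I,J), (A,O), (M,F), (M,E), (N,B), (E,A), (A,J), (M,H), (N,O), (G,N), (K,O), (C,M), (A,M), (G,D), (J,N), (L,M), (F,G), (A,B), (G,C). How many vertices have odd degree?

2

Degrees: A:8, B:4, C:2, D:2, E:4, F:2, G:6, H:2, I:2, J:6, K:4, L:2, M:6, N:5, O:5
Odd-degree vertices: N, O.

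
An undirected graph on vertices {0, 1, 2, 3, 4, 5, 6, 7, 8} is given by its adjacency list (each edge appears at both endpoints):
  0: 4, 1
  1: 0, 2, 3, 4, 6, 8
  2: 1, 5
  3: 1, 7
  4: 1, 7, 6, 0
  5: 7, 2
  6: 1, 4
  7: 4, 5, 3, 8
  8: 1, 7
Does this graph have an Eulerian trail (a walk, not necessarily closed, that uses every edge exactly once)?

Degrees: 0:2, 1:6, 2:2, 3:2, 4:4, 5:2, 6:2, 7:4, 8:2
Odd-degree vertices: none (0 total).
The non-isolated vertices are connected and exactly 0 have odd degree, so an Eulerian trail exists.

Yes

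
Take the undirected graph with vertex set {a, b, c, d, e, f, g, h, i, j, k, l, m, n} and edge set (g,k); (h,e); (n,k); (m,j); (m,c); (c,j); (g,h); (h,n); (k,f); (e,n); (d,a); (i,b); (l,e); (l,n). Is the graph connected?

No

Component: {a, d}
Component: {b, i}
Component: {c, j, m}
Component: {e, f, g, h, k, l, n}
No edge joins these 4 groups, so the graph is disconnected.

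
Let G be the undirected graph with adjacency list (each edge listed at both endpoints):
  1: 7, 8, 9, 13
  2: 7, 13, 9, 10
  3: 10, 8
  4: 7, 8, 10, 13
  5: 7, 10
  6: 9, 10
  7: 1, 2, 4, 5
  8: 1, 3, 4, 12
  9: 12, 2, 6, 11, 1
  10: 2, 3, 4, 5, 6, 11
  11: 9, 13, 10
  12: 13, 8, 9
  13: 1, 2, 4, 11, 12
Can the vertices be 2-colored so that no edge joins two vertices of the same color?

Yes

Color {7, 8, 9, 10, 13} black and {1, 2, 3, 4, 5, 6, 11, 12} white. No edge joins two same-colored vertices, so the graph is bipartite.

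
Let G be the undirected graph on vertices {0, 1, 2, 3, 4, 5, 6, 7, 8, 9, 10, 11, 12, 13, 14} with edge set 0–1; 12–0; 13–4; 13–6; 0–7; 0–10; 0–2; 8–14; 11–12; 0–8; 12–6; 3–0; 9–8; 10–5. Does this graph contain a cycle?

No

|V| = 15, |E| = 14, number of components = 1.
Since 14 = 15 - 1, the graph is a forest and contains no cycle.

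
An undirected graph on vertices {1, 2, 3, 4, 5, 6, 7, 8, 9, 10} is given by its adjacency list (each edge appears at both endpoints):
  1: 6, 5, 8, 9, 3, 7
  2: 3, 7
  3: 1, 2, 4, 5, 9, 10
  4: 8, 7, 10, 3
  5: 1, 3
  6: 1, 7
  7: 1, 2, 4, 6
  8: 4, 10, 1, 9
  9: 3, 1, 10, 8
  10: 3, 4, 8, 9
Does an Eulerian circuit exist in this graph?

Degrees: 1:6, 2:2, 3:6, 4:4, 5:2, 6:2, 7:4, 8:4, 9:4, 10:4
All degrees are even and the non-isolated vertices are connected — an Eulerian circuit exists.

Yes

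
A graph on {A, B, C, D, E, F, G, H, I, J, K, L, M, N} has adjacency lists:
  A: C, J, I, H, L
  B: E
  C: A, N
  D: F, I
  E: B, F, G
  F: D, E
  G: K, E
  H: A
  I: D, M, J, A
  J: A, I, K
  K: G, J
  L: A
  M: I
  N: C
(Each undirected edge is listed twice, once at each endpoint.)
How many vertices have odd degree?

Degrees: A:5, B:1, C:2, D:2, E:3, F:2, G:2, H:1, I:4, J:3, K:2, L:1, M:1, N:1
Odd-degree vertices: A, B, E, H, J, L, M, N.

8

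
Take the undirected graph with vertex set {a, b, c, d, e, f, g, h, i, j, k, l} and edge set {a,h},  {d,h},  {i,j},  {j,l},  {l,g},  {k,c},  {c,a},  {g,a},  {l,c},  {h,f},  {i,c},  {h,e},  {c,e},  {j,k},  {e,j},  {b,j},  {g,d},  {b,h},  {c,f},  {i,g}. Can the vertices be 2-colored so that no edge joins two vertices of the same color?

Yes

Partition the vertices as {c, g, h, j} vs {a, b, d, e, f, i, k, l}. Each listed edge has one endpoint in each part, so the graph is bipartite.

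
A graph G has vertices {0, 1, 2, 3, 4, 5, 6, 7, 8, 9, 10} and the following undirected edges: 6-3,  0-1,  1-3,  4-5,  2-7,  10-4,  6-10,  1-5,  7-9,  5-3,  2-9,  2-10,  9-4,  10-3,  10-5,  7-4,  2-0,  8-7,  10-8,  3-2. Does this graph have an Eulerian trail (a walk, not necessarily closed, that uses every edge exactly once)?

Degrees: 0:2, 1:3, 2:5, 3:5, 4:4, 5:4, 6:2, 7:4, 8:2, 9:3, 10:6
Odd-degree vertices: 1, 2, 3, 9 (4 total).
With 4 odd-degree vertices (more than two), no single trail can use every edge.

No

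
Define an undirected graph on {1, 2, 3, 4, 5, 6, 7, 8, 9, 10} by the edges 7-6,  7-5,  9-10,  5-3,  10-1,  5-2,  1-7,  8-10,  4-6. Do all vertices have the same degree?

Degrees: 1:2, 2:1, 3:1, 4:1, 5:3, 6:2, 7:3, 8:1, 9:1, 10:3
Vertex 2 has degree 1 while 5 has degree 3, so the graph is not regular.

No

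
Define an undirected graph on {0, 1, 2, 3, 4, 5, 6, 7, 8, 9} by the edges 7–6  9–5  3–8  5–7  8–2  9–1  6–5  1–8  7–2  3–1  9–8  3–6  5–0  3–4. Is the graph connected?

Yes

A breadth-first search from 0 visits 0, 5, 9, 6, 7, 1, 8, 3, 2, 4 — all 10 vertices — so the graph is connected.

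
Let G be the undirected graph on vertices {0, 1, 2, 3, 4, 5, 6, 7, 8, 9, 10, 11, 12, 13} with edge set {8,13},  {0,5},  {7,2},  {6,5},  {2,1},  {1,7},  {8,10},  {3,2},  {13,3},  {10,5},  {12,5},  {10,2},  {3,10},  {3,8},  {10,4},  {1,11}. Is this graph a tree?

No

The graph has 14 vertices and 16 edges.
It is not connected, so it is not a tree.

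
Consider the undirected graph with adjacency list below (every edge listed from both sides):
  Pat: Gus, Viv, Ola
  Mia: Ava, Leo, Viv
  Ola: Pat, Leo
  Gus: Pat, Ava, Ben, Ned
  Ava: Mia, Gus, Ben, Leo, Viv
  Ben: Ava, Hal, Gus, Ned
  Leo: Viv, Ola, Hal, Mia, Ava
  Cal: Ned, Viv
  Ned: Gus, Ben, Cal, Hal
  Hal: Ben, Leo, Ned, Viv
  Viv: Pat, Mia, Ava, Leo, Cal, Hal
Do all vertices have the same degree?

Degrees: Pat:3, Mia:3, Ola:2, Gus:4, Ava:5, Ben:4, Leo:5, Cal:2, Ned:4, Hal:4, Viv:6
Vertex Ola has degree 2 while Viv has degree 6, so the graph is not regular.

No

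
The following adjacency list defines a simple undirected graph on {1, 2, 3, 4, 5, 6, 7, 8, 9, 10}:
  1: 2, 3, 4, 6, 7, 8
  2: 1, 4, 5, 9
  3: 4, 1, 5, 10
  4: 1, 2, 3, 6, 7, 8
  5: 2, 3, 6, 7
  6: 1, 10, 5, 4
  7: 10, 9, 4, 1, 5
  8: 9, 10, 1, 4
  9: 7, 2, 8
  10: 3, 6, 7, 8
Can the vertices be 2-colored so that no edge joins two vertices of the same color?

No

The cycle 1-4-3-1 has length 3, which is odd, so the graph is not bipartite.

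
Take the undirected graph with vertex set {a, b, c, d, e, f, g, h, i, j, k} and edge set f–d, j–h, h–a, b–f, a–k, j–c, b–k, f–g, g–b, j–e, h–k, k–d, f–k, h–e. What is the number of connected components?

Component: {i}
Component: {a, b, c, d, e, f, g, h, j, k}

2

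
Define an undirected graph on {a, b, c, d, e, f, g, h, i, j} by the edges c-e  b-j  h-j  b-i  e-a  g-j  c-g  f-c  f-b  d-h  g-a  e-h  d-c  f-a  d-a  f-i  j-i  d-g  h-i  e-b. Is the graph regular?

Yes

Degrees: a:4, b:4, c:4, d:4, e:4, f:4, g:4, h:4, i:4, j:4
All degrees equal 4; the graph is regular.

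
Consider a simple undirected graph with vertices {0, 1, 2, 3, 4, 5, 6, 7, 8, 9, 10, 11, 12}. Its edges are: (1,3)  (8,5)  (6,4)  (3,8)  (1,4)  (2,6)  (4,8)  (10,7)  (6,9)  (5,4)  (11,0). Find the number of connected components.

4

Component: {12}
Component: {0, 11}
Component: {7, 10}
Component: {1, 2, 3, 4, 5, 6, 8, 9}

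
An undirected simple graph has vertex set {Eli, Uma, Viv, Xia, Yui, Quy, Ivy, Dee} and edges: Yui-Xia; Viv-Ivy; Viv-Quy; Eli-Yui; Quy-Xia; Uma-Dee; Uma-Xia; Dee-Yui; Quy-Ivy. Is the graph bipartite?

No

Viv-Ivy-Quy-Viv is an odd cycle (length 3), and a bipartite graph can contain only even cycles.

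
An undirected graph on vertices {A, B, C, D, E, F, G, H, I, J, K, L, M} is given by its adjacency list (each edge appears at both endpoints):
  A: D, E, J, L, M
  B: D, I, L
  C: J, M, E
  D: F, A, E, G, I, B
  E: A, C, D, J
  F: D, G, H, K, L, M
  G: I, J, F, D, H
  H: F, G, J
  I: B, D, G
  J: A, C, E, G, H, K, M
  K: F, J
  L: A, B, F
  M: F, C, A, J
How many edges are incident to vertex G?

Neighbors of G: D, F, H, I, J.

5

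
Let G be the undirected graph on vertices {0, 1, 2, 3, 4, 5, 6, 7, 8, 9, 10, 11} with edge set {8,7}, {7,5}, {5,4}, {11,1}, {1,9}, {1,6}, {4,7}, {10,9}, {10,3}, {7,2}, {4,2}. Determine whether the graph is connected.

No

Component: {0}
Component: {2, 4, 5, 7, 8}
Component: {1, 3, 6, 9, 10, 11}
No edge joins these 3 groups, so the graph is disconnected.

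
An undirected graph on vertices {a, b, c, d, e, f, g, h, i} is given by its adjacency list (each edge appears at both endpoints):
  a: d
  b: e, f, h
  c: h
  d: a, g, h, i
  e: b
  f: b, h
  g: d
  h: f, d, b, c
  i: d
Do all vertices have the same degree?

No

Degrees: a:1, b:3, c:1, d:4, e:1, f:2, g:1, h:4, i:1
Degrees are not all equal (e.g. deg(a)=1 but deg(d)=4); not regular.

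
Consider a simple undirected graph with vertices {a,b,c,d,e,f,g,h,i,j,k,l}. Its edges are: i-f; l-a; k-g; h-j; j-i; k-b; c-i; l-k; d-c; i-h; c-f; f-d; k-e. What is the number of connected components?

Component: {a, b, e, g, k, l}
Component: {c, d, f, h, i, j}

2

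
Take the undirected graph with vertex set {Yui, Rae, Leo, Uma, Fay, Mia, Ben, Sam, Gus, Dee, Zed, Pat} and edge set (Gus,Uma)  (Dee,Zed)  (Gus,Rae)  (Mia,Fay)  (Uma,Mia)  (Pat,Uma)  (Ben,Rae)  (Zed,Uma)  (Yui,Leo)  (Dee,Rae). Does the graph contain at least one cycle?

The graph has 12 vertices, 10 edges, and 3 connected components.
One cycle is Rae-Gus-Uma-Zed-Dee-Rae.

Yes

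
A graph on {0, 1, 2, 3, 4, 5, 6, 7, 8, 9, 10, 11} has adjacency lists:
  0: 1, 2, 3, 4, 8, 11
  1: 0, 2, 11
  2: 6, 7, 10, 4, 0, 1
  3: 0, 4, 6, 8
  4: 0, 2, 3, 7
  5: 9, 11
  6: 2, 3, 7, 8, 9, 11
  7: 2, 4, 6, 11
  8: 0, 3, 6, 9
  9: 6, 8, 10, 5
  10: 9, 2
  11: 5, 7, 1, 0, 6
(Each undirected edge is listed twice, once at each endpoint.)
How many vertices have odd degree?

2

Degrees: 0:6, 1:3, 2:6, 3:4, 4:4, 5:2, 6:6, 7:4, 8:4, 9:4, 10:2, 11:5
Odd-degree vertices: 1, 11.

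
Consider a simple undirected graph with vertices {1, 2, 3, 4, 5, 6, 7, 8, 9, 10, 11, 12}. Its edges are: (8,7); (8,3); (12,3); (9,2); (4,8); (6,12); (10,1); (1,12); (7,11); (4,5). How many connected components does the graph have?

2

Component: {2, 9}
Component: {1, 3, 4, 5, 6, 7, 8, 10, 11, 12}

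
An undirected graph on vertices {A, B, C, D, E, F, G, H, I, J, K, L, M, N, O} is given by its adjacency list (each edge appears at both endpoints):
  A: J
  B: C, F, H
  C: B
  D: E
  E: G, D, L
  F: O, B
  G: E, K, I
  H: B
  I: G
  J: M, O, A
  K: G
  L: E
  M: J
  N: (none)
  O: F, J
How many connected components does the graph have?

3

Component: {N}
Component: {D, E, G, I, K, L}
Component: {A, B, C, F, H, J, M, O}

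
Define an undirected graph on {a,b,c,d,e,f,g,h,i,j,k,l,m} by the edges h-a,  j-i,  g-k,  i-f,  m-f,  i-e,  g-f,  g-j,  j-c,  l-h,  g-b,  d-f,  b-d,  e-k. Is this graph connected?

No

Component: {a, h, l}
Component: {b, c, d, e, f, g, i, j, k, m}
There are 2 separate components, so the graph is not connected.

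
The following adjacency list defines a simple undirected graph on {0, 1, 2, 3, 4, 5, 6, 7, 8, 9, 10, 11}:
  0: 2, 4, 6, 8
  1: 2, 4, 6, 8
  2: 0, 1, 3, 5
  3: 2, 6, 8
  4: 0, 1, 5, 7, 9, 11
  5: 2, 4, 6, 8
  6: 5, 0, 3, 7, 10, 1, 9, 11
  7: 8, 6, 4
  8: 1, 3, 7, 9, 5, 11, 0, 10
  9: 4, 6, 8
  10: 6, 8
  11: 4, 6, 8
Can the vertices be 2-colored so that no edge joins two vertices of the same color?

Partition the vertices as {2, 4, 6, 8} vs {0, 1, 3, 5, 7, 9, 10, 11}. Each listed edge has one endpoint in each part, so the graph is bipartite.

Yes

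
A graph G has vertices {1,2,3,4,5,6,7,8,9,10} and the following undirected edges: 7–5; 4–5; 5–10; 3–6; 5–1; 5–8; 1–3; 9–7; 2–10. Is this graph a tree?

Yes

The graph has 10 vertices and 9 edges.
Connected and |E| = |V| - 1, which characterizes a tree.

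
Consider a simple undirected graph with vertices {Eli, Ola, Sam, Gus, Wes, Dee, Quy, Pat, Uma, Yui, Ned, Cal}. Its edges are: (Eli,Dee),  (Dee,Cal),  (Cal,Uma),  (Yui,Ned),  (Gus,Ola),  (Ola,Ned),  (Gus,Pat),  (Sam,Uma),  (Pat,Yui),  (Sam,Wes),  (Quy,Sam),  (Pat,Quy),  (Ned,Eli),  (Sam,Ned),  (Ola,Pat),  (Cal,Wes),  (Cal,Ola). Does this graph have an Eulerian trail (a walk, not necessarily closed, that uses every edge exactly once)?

Degrees: Eli:2, Ola:4, Sam:4, Gus:2, Wes:2, Dee:2, Quy:2, Pat:4, Uma:2, Yui:2, Ned:4, Cal:4
Odd-degree vertices: none (0 total).
With 0 odd-degree vertices and all edges in one connected piece, an Eulerian trail exists.

Yes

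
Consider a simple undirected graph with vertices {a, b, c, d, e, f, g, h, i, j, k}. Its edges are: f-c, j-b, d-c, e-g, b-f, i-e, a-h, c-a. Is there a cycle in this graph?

No

The graph has 11 vertices, 8 edges, and 3 connected components.
A forest on 11 vertices with 3 components has exactly 8 edges, which matches — so no cycle.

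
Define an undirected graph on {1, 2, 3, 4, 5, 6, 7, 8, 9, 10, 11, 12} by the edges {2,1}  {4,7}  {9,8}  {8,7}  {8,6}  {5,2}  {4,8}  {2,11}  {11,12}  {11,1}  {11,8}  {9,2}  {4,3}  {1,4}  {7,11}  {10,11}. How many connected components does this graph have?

Component: {1, 2, 3, 4, 5, 6, 7, 8, 9, 10, 11, 12}

1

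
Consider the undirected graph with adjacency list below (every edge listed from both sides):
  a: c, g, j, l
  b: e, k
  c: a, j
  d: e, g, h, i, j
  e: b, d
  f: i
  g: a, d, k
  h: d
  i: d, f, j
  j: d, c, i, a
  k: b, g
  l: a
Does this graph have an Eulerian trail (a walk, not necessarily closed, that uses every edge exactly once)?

Degrees: a:4, b:2, c:2, d:5, e:2, f:1, g:3, h:1, i:3, j:4, k:2, l:1
Odd-degree vertices: d, f, g, h, i, l (6 total).
With 6 odd-degree vertices (more than two), no single trail can use every edge.

No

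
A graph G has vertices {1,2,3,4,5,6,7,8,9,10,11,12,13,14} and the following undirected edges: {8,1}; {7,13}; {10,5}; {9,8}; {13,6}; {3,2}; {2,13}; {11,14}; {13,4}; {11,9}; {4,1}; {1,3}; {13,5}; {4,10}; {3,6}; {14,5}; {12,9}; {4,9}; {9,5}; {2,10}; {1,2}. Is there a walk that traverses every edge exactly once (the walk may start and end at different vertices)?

Degrees: 1:4, 2:4, 3:3, 4:4, 5:4, 6:2, 7:1, 8:2, 9:5, 10:3, 11:2, 12:1, 13:5, 14:2
Odd-degree vertices: 3, 7, 9, 10, 12, 13 (6 total).
With 6 odd-degree vertices (more than two), no single trail can use every edge.

No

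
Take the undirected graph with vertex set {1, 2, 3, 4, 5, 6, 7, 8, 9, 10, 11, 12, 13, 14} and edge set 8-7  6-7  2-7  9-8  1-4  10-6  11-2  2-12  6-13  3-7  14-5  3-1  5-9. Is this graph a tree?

The graph has 14 vertices and 13 edges.
It is connected with exactly 13 edges, hence acyclic — it is a tree.

Yes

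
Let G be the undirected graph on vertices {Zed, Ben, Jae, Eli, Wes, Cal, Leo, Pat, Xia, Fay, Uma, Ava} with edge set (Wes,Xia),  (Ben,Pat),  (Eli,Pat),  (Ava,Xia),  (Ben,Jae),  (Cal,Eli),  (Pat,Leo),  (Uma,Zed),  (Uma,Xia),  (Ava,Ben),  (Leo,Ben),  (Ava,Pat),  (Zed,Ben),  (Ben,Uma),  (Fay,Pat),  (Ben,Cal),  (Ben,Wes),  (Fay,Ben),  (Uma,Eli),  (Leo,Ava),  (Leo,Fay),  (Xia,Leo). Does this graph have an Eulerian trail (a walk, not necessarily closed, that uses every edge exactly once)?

Degrees: Zed:2, Ben:9, Jae:1, Eli:3, Wes:2, Cal:2, Leo:5, Pat:5, Xia:4, Fay:3, Uma:4, Ava:4
Odd-degree vertices: Ben, Jae, Eli, Leo, Pat, Fay (6 total).
With 6 odd-degree vertices (more than two), no single trail can use every edge.

No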